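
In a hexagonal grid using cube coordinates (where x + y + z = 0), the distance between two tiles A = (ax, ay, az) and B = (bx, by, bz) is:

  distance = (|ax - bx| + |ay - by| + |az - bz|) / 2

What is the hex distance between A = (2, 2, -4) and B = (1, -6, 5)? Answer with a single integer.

Answer: 9

Derivation:
|ax - bx| = |2 - 1| = 1
|ay - by| = |2 - (-6)| = 8
|az - bz| = |-4 - 5| = 9
distance = (1 + 8 + 9) / 2 = 18 / 2 = 9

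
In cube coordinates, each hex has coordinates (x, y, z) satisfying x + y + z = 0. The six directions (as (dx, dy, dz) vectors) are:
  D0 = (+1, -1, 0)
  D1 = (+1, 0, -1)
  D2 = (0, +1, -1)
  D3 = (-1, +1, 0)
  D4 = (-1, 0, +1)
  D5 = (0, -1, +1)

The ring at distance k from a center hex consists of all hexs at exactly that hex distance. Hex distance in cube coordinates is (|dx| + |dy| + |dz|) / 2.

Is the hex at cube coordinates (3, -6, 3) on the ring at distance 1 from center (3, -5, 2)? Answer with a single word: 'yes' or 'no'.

|px - cx| = |3 - 3| = 0
|py - cy| = |-6 - (-5)| = 1
|pz - cz| = |3 - 2| = 1
distance = (0+1+1)/2 = 2/2 = 1
radius = 1; distance == radius -> yes

Answer: yes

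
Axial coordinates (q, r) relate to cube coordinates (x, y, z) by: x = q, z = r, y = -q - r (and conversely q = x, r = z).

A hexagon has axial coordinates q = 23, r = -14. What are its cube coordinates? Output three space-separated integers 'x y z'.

x = q = 23
z = r = -14
y = -x - z = -(23) - (-14) = -9

Answer: 23 -9 -14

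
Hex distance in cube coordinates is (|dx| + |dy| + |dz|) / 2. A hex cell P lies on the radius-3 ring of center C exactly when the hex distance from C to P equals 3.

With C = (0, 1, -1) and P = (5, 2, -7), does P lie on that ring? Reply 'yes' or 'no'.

Answer: no

Derivation:
|px - cx| = |5 - 0| = 5
|py - cy| = |2 - 1| = 1
|pz - cz| = |-7 - (-1)| = 6
distance = (5+1+6)/2 = 12/2 = 6
radius = 3; distance != radius -> no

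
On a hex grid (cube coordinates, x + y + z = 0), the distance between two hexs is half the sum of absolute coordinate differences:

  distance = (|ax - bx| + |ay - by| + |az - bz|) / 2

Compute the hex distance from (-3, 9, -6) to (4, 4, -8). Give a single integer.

Answer: 7

Derivation:
|ax - bx| = |-3 - 4| = 7
|ay - by| = |9 - 4| = 5
|az - bz| = |-6 - (-8)| = 2
distance = (7 + 5 + 2) / 2 = 14 / 2 = 7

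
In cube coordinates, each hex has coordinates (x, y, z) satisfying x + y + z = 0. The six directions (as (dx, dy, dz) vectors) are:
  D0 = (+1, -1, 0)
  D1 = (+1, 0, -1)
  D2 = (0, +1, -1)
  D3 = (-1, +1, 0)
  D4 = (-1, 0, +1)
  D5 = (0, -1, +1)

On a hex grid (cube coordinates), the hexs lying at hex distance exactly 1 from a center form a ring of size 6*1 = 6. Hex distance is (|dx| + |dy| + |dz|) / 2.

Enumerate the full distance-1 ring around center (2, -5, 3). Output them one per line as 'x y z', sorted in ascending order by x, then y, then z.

Walk ring at distance 1 from (2, -5, 3):
Start at center + D4*1 = (1, -5, 4)
  hex 0: (1, -5, 4)
  hex 1: (2, -6, 4)
  hex 2: (3, -6, 3)
  hex 3: (3, -5, 2)
  hex 4: (2, -4, 2)
  hex 5: (1, -4, 3)
Sorted: 6 hexes.

Answer: 1 -5 4
1 -4 3
2 -6 4
2 -4 2
3 -6 3
3 -5 2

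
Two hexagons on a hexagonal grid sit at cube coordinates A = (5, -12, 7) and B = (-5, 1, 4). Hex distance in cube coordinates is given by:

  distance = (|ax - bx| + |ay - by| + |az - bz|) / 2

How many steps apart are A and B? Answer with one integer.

|ax - bx| = |5 - (-5)| = 10
|ay - by| = |-12 - 1| = 13
|az - bz| = |7 - 4| = 3
distance = (10 + 13 + 3) / 2 = 26 / 2 = 13

Answer: 13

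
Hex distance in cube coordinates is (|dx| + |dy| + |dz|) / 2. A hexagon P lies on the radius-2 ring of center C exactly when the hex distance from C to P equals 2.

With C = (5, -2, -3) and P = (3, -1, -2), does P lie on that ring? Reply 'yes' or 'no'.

|px - cx| = |3 - 5| = 2
|py - cy| = |-1 - (-2)| = 1
|pz - cz| = |-2 - (-3)| = 1
distance = (2+1+1)/2 = 4/2 = 2
radius = 2; distance == radius -> yes

Answer: yes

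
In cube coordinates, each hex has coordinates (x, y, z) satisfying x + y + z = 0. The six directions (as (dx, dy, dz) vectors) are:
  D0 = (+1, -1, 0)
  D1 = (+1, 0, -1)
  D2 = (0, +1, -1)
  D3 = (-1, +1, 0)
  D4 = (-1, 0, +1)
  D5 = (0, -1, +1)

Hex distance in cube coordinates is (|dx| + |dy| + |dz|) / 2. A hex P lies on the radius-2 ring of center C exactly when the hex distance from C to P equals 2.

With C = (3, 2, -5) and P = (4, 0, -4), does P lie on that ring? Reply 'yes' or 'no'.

|px - cx| = |4 - 3| = 1
|py - cy| = |0 - 2| = 2
|pz - cz| = |-4 - (-5)| = 1
distance = (1+2+1)/2 = 4/2 = 2
radius = 2; distance == radius -> yes

Answer: yes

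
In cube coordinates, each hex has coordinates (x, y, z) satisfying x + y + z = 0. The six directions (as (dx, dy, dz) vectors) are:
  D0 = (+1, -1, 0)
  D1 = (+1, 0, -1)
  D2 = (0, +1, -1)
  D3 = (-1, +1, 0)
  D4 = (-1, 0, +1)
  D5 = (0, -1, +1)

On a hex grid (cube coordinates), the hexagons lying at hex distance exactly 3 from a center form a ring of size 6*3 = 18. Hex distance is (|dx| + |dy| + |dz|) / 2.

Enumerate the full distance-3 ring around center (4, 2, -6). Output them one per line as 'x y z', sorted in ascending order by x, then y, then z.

Walk ring at distance 3 from (4, 2, -6):
Start at center + D4*3 = (1, 2, -3)
  hex 0: (1, 2, -3)
  hex 1: (2, 1, -3)
  hex 2: (3, 0, -3)
  hex 3: (4, -1, -3)
  hex 4: (5, -1, -4)
  hex 5: (6, -1, -5)
  hex 6: (7, -1, -6)
  hex 7: (7, 0, -7)
  hex 8: (7, 1, -8)
  hex 9: (7, 2, -9)
  hex 10: (6, 3, -9)
  hex 11: (5, 4, -9)
  hex 12: (4, 5, -9)
  hex 13: (3, 5, -8)
  hex 14: (2, 5, -7)
  hex 15: (1, 5, -6)
  hex 16: (1, 4, -5)
  hex 17: (1, 3, -4)
Sorted: 18 hexes.

Answer: 1 2 -3
1 3 -4
1 4 -5
1 5 -6
2 1 -3
2 5 -7
3 0 -3
3 5 -8
4 -1 -3
4 5 -9
5 -1 -4
5 4 -9
6 -1 -5
6 3 -9
7 -1 -6
7 0 -7
7 1 -8
7 2 -9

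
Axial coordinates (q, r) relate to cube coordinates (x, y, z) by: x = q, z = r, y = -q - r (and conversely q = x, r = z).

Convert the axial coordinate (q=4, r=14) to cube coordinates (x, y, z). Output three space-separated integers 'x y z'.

Answer: 4 -18 14

Derivation:
x = q = 4
z = r = 14
y = -x - z = -(4) - (14) = -18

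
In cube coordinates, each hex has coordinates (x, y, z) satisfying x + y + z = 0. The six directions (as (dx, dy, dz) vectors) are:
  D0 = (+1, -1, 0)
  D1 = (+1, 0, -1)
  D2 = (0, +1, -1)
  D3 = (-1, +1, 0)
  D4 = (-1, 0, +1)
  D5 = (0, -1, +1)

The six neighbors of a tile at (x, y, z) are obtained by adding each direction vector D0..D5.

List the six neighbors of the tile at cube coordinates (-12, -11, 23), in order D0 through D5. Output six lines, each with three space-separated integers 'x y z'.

Answer: -11 -12 23
-11 -11 22
-12 -10 22
-13 -10 23
-13 -11 24
-12 -12 24

Derivation:
Center: (-12, -11, 23). Add each direction:
  D0: (-12, -11, 23) + (1, -1, 0) = (-11, -12, 23)
  D1: (-12, -11, 23) + (1, 0, -1) = (-11, -11, 22)
  D2: (-12, -11, 23) + (0, 1, -1) = (-12, -10, 22)
  D3: (-12, -11, 23) + (-1, 1, 0) = (-13, -10, 23)
  D4: (-12, -11, 23) + (-1, 0, 1) = (-13, -11, 24)
  D5: (-12, -11, 23) + (0, -1, 1) = (-12, -12, 24)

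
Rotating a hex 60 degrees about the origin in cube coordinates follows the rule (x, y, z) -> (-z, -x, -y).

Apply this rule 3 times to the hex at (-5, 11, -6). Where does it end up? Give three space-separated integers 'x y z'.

Answer: 5 -11 6

Derivation:
Start: (-5, 11, -6)
Step 1: (-5, 11, -6) -> (-(-6), -(-5), -(11)) = (6, 5, -11)
Step 2: (6, 5, -11) -> (-(-11), -(6), -(5)) = (11, -6, -5)
Step 3: (11, -6, -5) -> (-(-5), -(11), -(-6)) = (5, -11, 6)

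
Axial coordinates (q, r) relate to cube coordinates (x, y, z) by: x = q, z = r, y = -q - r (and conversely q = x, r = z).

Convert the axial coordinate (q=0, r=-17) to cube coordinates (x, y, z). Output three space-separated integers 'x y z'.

Answer: 0 17 -17

Derivation:
x = q = 0
z = r = -17
y = -x - z = -(0) - (-17) = 17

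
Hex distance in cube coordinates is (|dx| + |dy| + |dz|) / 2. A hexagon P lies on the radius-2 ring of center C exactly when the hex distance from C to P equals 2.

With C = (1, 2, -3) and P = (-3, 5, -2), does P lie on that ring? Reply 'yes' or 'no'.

|px - cx| = |-3 - 1| = 4
|py - cy| = |5 - 2| = 3
|pz - cz| = |-2 - (-3)| = 1
distance = (4+3+1)/2 = 8/2 = 4
radius = 2; distance != radius -> no

Answer: no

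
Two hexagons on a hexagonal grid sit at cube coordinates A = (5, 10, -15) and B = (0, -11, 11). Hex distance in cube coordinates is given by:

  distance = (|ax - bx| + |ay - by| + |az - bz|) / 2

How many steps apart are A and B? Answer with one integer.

Answer: 26

Derivation:
|ax - bx| = |5 - 0| = 5
|ay - by| = |10 - (-11)| = 21
|az - bz| = |-15 - 11| = 26
distance = (5 + 21 + 26) / 2 = 52 / 2 = 26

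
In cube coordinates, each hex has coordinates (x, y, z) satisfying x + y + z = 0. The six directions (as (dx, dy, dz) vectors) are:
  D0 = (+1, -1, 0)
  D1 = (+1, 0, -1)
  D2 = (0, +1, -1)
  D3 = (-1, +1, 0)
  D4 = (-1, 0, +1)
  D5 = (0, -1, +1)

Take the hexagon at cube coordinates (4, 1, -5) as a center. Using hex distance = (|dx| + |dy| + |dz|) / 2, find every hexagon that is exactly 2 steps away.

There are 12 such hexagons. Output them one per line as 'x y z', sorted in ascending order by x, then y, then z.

Walk ring at distance 2 from (4, 1, -5):
Start at center + D4*2 = (2, 1, -3)
  hex 0: (2, 1, -3)
  hex 1: (3, 0, -3)
  hex 2: (4, -1, -3)
  hex 3: (5, -1, -4)
  hex 4: (6, -1, -5)
  hex 5: (6, 0, -6)
  hex 6: (6, 1, -7)
  hex 7: (5, 2, -7)
  hex 8: (4, 3, -7)
  hex 9: (3, 3, -6)
  hex 10: (2, 3, -5)
  hex 11: (2, 2, -4)
Sorted: 12 hexes.

Answer: 2 1 -3
2 2 -4
2 3 -5
3 0 -3
3 3 -6
4 -1 -3
4 3 -7
5 -1 -4
5 2 -7
6 -1 -5
6 0 -6
6 1 -7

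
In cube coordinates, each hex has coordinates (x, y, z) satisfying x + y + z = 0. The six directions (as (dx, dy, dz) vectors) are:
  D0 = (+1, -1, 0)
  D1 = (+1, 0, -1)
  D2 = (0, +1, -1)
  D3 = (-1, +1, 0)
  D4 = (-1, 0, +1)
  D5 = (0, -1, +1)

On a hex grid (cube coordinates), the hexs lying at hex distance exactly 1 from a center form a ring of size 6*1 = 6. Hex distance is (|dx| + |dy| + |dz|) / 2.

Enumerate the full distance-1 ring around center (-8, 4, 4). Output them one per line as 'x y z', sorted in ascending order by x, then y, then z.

Walk ring at distance 1 from (-8, 4, 4):
Start at center + D4*1 = (-9, 4, 5)
  hex 0: (-9, 4, 5)
  hex 1: (-8, 3, 5)
  hex 2: (-7, 3, 4)
  hex 3: (-7, 4, 3)
  hex 4: (-8, 5, 3)
  hex 5: (-9, 5, 4)
Sorted: 6 hexes.

Answer: -9 4 5
-9 5 4
-8 3 5
-8 5 3
-7 3 4
-7 4 3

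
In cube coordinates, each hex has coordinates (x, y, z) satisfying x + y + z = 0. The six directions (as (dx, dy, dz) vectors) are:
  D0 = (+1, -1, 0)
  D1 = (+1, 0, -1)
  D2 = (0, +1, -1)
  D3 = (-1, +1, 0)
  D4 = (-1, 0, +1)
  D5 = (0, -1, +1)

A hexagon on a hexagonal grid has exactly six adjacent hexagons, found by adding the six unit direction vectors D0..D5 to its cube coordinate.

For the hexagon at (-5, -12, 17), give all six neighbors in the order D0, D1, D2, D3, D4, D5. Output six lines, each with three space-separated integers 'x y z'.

Answer: -4 -13 17
-4 -12 16
-5 -11 16
-6 -11 17
-6 -12 18
-5 -13 18

Derivation:
Center: (-5, -12, 17). Add each direction:
  D0: (-5, -12, 17) + (1, -1, 0) = (-4, -13, 17)
  D1: (-5, -12, 17) + (1, 0, -1) = (-4, -12, 16)
  D2: (-5, -12, 17) + (0, 1, -1) = (-5, -11, 16)
  D3: (-5, -12, 17) + (-1, 1, 0) = (-6, -11, 17)
  D4: (-5, -12, 17) + (-1, 0, 1) = (-6, -12, 18)
  D5: (-5, -12, 17) + (0, -1, 1) = (-5, -13, 18)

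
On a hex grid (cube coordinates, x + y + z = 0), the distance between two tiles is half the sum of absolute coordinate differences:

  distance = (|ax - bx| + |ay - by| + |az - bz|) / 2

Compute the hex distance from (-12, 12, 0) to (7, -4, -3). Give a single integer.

|ax - bx| = |-12 - 7| = 19
|ay - by| = |12 - (-4)| = 16
|az - bz| = |0 - (-3)| = 3
distance = (19 + 16 + 3) / 2 = 38 / 2 = 19

Answer: 19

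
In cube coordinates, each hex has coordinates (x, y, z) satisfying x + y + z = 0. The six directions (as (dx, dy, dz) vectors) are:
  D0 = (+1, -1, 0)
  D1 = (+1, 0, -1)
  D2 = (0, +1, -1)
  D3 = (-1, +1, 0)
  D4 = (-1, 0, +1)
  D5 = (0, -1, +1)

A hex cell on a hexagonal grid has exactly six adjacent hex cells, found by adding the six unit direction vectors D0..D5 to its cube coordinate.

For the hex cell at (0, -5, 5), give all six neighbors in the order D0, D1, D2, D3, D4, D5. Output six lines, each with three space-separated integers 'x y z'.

Center: (0, -5, 5). Add each direction:
  D0: (0, -5, 5) + (1, -1, 0) = (1, -6, 5)
  D1: (0, -5, 5) + (1, 0, -1) = (1, -5, 4)
  D2: (0, -5, 5) + (0, 1, -1) = (0, -4, 4)
  D3: (0, -5, 5) + (-1, 1, 0) = (-1, -4, 5)
  D4: (0, -5, 5) + (-1, 0, 1) = (-1, -5, 6)
  D5: (0, -5, 5) + (0, -1, 1) = (0, -6, 6)

Answer: 1 -6 5
1 -5 4
0 -4 4
-1 -4 5
-1 -5 6
0 -6 6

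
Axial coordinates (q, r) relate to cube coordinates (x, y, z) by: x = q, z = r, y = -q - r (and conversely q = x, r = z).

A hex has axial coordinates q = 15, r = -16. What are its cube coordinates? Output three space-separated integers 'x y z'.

Answer: 15 1 -16

Derivation:
x = q = 15
z = r = -16
y = -x - z = -(15) - (-16) = 1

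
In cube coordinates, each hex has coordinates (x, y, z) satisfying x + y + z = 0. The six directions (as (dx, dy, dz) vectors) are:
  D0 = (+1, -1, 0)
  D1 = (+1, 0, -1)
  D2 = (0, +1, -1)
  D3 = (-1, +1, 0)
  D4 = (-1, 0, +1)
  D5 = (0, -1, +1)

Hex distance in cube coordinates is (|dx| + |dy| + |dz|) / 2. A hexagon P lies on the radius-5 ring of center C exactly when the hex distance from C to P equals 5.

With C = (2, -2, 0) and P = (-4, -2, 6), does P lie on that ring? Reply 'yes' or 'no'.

|px - cx| = |-4 - 2| = 6
|py - cy| = |-2 - (-2)| = 0
|pz - cz| = |6 - 0| = 6
distance = (6+0+6)/2 = 12/2 = 6
radius = 5; distance != radius -> no

Answer: no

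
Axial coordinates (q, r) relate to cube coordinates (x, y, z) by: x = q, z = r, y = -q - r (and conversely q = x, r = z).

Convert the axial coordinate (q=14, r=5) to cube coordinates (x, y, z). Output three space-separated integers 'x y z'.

Answer: 14 -19 5

Derivation:
x = q = 14
z = r = 5
y = -x - z = -(14) - (5) = -19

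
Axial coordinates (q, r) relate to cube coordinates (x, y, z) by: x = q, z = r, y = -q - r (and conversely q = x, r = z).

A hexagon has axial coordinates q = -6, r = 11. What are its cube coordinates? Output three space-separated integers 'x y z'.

Answer: -6 -5 11

Derivation:
x = q = -6
z = r = 11
y = -x - z = -(-6) - (11) = -5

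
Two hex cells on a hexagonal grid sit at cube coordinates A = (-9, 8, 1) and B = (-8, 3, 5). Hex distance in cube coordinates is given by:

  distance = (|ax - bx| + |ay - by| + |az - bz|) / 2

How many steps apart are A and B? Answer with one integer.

|ax - bx| = |-9 - (-8)| = 1
|ay - by| = |8 - 3| = 5
|az - bz| = |1 - 5| = 4
distance = (1 + 5 + 4) / 2 = 10 / 2 = 5

Answer: 5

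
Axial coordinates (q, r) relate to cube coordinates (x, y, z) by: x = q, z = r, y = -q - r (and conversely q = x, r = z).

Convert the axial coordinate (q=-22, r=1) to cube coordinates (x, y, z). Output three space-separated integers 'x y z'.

x = q = -22
z = r = 1
y = -x - z = -(-22) - (1) = 21

Answer: -22 21 1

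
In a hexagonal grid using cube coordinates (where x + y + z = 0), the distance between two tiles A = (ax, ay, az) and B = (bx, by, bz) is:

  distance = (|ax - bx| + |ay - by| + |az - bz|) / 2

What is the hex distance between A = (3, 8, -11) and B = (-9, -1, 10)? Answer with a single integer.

|ax - bx| = |3 - (-9)| = 12
|ay - by| = |8 - (-1)| = 9
|az - bz| = |-11 - 10| = 21
distance = (12 + 9 + 21) / 2 = 42 / 2 = 21

Answer: 21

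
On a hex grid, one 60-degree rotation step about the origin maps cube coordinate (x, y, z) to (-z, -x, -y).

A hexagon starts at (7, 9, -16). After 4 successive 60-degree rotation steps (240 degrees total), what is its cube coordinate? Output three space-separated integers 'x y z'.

Answer: -16 7 9

Derivation:
Start: (7, 9, -16)
Step 1: (7, 9, -16) -> (-(-16), -(7), -(9)) = (16, -7, -9)
Step 2: (16, -7, -9) -> (-(-9), -(16), -(-7)) = (9, -16, 7)
Step 3: (9, -16, 7) -> (-(7), -(9), -(-16)) = (-7, -9, 16)
Step 4: (-7, -9, 16) -> (-(16), -(-7), -(-9)) = (-16, 7, 9)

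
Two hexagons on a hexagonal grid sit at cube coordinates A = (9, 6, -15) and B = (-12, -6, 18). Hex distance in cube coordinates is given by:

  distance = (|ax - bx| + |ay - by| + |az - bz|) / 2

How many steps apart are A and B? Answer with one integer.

|ax - bx| = |9 - (-12)| = 21
|ay - by| = |6 - (-6)| = 12
|az - bz| = |-15 - 18| = 33
distance = (21 + 12 + 33) / 2 = 66 / 2 = 33

Answer: 33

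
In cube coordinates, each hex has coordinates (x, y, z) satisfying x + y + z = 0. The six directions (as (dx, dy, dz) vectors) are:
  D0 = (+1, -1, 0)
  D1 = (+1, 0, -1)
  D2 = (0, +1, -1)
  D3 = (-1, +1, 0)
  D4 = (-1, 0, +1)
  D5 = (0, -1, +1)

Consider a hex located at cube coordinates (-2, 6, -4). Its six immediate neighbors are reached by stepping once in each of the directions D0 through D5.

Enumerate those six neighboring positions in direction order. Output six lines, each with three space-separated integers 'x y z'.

Answer: -1 5 -4
-1 6 -5
-2 7 -5
-3 7 -4
-3 6 -3
-2 5 -3

Derivation:
Center: (-2, 6, -4). Add each direction:
  D0: (-2, 6, -4) + (1, -1, 0) = (-1, 5, -4)
  D1: (-2, 6, -4) + (1, 0, -1) = (-1, 6, -5)
  D2: (-2, 6, -4) + (0, 1, -1) = (-2, 7, -5)
  D3: (-2, 6, -4) + (-1, 1, 0) = (-3, 7, -4)
  D4: (-2, 6, -4) + (-1, 0, 1) = (-3, 6, -3)
  D5: (-2, 6, -4) + (0, -1, 1) = (-2, 5, -3)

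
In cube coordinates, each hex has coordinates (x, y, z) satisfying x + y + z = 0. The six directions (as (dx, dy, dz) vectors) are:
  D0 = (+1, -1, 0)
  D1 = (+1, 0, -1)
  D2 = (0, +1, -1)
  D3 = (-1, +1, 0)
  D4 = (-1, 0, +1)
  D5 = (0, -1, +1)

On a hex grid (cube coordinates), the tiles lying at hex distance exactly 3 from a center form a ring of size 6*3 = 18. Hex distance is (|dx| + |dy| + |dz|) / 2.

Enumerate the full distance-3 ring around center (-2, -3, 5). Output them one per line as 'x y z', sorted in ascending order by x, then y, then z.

Walk ring at distance 3 from (-2, -3, 5):
Start at center + D4*3 = (-5, -3, 8)
  hex 0: (-5, -3, 8)
  hex 1: (-4, -4, 8)
  hex 2: (-3, -5, 8)
  hex 3: (-2, -6, 8)
  hex 4: (-1, -6, 7)
  hex 5: (0, -6, 6)
  hex 6: (1, -6, 5)
  hex 7: (1, -5, 4)
  hex 8: (1, -4, 3)
  hex 9: (1, -3, 2)
  hex 10: (0, -2, 2)
  hex 11: (-1, -1, 2)
  hex 12: (-2, 0, 2)
  hex 13: (-3, 0, 3)
  hex 14: (-4, 0, 4)
  hex 15: (-5, 0, 5)
  hex 16: (-5, -1, 6)
  hex 17: (-5, -2, 7)
Sorted: 18 hexes.

Answer: -5 -3 8
-5 -2 7
-5 -1 6
-5 0 5
-4 -4 8
-4 0 4
-3 -5 8
-3 0 3
-2 -6 8
-2 0 2
-1 -6 7
-1 -1 2
0 -6 6
0 -2 2
1 -6 5
1 -5 4
1 -4 3
1 -3 2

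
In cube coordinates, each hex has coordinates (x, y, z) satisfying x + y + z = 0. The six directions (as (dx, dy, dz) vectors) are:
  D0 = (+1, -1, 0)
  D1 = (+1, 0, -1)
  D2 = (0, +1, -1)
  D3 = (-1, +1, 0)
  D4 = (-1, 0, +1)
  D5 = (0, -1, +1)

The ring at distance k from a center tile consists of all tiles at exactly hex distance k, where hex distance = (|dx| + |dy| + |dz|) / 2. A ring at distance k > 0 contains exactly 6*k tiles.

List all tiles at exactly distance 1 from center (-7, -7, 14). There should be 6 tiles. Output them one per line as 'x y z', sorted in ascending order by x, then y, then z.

Answer: -8 -7 15
-8 -6 14
-7 -8 15
-7 -6 13
-6 -8 14
-6 -7 13

Derivation:
Walk ring at distance 1 from (-7, -7, 14):
Start at center + D4*1 = (-8, -7, 15)
  hex 0: (-8, -7, 15)
  hex 1: (-7, -8, 15)
  hex 2: (-6, -8, 14)
  hex 3: (-6, -7, 13)
  hex 4: (-7, -6, 13)
  hex 5: (-8, -6, 14)
Sorted: 6 hexes.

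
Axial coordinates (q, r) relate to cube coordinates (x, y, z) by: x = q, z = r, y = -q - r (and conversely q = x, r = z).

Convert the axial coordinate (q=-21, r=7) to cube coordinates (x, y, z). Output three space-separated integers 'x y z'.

x = q = -21
z = r = 7
y = -x - z = -(-21) - (7) = 14

Answer: -21 14 7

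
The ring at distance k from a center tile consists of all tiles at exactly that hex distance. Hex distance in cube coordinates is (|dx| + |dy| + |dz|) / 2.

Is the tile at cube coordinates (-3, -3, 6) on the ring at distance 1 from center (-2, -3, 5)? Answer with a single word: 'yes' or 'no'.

Answer: yes

Derivation:
|px - cx| = |-3 - (-2)| = 1
|py - cy| = |-3 - (-3)| = 0
|pz - cz| = |6 - 5| = 1
distance = (1+0+1)/2 = 2/2 = 1
radius = 1; distance == radius -> yes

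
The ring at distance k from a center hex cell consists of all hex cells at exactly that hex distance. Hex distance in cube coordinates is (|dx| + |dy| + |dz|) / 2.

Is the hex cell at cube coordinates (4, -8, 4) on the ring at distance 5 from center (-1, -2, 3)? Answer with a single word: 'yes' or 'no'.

|px - cx| = |4 - (-1)| = 5
|py - cy| = |-8 - (-2)| = 6
|pz - cz| = |4 - 3| = 1
distance = (5+6+1)/2 = 12/2 = 6
radius = 5; distance != radius -> no

Answer: no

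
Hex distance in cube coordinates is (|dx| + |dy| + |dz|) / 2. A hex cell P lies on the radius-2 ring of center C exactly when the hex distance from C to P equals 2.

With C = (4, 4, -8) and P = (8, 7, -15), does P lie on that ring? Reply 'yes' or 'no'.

Answer: no

Derivation:
|px - cx| = |8 - 4| = 4
|py - cy| = |7 - 4| = 3
|pz - cz| = |-15 - (-8)| = 7
distance = (4+3+7)/2 = 14/2 = 7
radius = 2; distance != radius -> no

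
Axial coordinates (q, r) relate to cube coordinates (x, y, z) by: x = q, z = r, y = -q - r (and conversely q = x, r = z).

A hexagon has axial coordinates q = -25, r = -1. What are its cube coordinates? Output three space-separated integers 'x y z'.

Answer: -25 26 -1

Derivation:
x = q = -25
z = r = -1
y = -x - z = -(-25) - (-1) = 26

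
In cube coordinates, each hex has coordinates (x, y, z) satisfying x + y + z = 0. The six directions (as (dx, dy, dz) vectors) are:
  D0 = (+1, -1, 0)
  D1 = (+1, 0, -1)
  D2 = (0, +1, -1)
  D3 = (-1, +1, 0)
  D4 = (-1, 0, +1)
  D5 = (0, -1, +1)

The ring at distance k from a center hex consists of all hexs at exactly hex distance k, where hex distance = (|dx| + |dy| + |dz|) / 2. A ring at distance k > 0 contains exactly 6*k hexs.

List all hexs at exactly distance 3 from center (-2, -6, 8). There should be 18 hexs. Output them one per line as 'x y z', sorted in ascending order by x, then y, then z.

Answer: -5 -6 11
-5 -5 10
-5 -4 9
-5 -3 8
-4 -7 11
-4 -3 7
-3 -8 11
-3 -3 6
-2 -9 11
-2 -3 5
-1 -9 10
-1 -4 5
0 -9 9
0 -5 5
1 -9 8
1 -8 7
1 -7 6
1 -6 5

Derivation:
Walk ring at distance 3 from (-2, -6, 8):
Start at center + D4*3 = (-5, -6, 11)
  hex 0: (-5, -6, 11)
  hex 1: (-4, -7, 11)
  hex 2: (-3, -8, 11)
  hex 3: (-2, -9, 11)
  hex 4: (-1, -9, 10)
  hex 5: (0, -9, 9)
  hex 6: (1, -9, 8)
  hex 7: (1, -8, 7)
  hex 8: (1, -7, 6)
  hex 9: (1, -6, 5)
  hex 10: (0, -5, 5)
  hex 11: (-1, -4, 5)
  hex 12: (-2, -3, 5)
  hex 13: (-3, -3, 6)
  hex 14: (-4, -3, 7)
  hex 15: (-5, -3, 8)
  hex 16: (-5, -4, 9)
  hex 17: (-5, -5, 10)
Sorted: 18 hexes.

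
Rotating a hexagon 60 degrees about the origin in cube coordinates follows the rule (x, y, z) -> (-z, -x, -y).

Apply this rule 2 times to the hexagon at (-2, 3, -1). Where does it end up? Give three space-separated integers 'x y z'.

Answer: 3 -1 -2

Derivation:
Start: (-2, 3, -1)
Step 1: (-2, 3, -1) -> (-(-1), -(-2), -(3)) = (1, 2, -3)
Step 2: (1, 2, -3) -> (-(-3), -(1), -(2)) = (3, -1, -2)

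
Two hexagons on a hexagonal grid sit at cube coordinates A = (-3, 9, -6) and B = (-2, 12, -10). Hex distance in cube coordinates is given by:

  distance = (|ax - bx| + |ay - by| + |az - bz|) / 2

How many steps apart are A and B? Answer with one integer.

Answer: 4

Derivation:
|ax - bx| = |-3 - (-2)| = 1
|ay - by| = |9 - 12| = 3
|az - bz| = |-6 - (-10)| = 4
distance = (1 + 3 + 4) / 2 = 8 / 2 = 4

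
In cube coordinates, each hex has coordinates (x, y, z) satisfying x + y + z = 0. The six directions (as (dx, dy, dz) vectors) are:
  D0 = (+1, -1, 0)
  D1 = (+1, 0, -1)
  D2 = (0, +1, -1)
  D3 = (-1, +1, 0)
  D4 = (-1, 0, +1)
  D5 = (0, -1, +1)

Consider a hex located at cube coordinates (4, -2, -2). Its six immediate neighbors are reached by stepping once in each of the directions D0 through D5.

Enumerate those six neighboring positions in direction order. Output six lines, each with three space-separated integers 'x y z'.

Answer: 5 -3 -2
5 -2 -3
4 -1 -3
3 -1 -2
3 -2 -1
4 -3 -1

Derivation:
Center: (4, -2, -2). Add each direction:
  D0: (4, -2, -2) + (1, -1, 0) = (5, -3, -2)
  D1: (4, -2, -2) + (1, 0, -1) = (5, -2, -3)
  D2: (4, -2, -2) + (0, 1, -1) = (4, -1, -3)
  D3: (4, -2, -2) + (-1, 1, 0) = (3, -1, -2)
  D4: (4, -2, -2) + (-1, 0, 1) = (3, -2, -1)
  D5: (4, -2, -2) + (0, -1, 1) = (4, -3, -1)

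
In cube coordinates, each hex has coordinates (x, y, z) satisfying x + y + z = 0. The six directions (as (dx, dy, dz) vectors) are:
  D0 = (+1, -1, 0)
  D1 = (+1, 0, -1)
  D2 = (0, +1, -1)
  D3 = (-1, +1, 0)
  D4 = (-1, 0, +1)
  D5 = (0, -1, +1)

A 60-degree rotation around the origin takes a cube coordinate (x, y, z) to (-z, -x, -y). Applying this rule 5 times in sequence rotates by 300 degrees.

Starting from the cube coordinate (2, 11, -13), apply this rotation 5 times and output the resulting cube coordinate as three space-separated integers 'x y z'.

Answer: -11 13 -2

Derivation:
Start: (2, 11, -13)
Step 1: (2, 11, -13) -> (-(-13), -(2), -(11)) = (13, -2, -11)
Step 2: (13, -2, -11) -> (-(-11), -(13), -(-2)) = (11, -13, 2)
Step 3: (11, -13, 2) -> (-(2), -(11), -(-13)) = (-2, -11, 13)
Step 4: (-2, -11, 13) -> (-(13), -(-2), -(-11)) = (-13, 2, 11)
Step 5: (-13, 2, 11) -> (-(11), -(-13), -(2)) = (-11, 13, -2)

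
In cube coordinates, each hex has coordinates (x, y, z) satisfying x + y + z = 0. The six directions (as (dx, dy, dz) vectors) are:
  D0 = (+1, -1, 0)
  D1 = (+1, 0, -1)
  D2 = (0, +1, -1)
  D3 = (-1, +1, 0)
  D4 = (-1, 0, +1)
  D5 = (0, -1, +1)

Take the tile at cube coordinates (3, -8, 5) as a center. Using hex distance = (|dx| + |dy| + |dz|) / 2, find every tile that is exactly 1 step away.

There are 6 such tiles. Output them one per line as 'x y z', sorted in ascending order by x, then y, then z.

Walk ring at distance 1 from (3, -8, 5):
Start at center + D4*1 = (2, -8, 6)
  hex 0: (2, -8, 6)
  hex 1: (3, -9, 6)
  hex 2: (4, -9, 5)
  hex 3: (4, -8, 4)
  hex 4: (3, -7, 4)
  hex 5: (2, -7, 5)
Sorted: 6 hexes.

Answer: 2 -8 6
2 -7 5
3 -9 6
3 -7 4
4 -9 5
4 -8 4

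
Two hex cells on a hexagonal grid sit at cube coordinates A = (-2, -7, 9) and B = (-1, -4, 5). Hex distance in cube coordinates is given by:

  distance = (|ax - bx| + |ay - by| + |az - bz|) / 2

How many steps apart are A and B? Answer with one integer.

|ax - bx| = |-2 - (-1)| = 1
|ay - by| = |-7 - (-4)| = 3
|az - bz| = |9 - 5| = 4
distance = (1 + 3 + 4) / 2 = 8 / 2 = 4

Answer: 4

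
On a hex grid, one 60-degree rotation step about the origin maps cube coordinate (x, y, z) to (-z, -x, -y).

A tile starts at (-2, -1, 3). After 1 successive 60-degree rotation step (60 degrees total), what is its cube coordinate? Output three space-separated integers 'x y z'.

Start: (-2, -1, 3)
Step 1: (-2, -1, 3) -> (-(3), -(-2), -(-1)) = (-3, 2, 1)

Answer: -3 2 1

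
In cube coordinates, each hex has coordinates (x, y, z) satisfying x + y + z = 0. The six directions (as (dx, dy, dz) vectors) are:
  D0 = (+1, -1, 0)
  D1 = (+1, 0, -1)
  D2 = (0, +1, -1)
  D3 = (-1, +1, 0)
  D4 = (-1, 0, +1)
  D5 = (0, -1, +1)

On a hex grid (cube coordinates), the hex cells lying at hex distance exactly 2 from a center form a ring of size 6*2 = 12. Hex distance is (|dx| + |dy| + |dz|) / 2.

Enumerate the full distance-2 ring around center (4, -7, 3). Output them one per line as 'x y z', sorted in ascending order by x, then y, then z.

Walk ring at distance 2 from (4, -7, 3):
Start at center + D4*2 = (2, -7, 5)
  hex 0: (2, -7, 5)
  hex 1: (3, -8, 5)
  hex 2: (4, -9, 5)
  hex 3: (5, -9, 4)
  hex 4: (6, -9, 3)
  hex 5: (6, -8, 2)
  hex 6: (6, -7, 1)
  hex 7: (5, -6, 1)
  hex 8: (4, -5, 1)
  hex 9: (3, -5, 2)
  hex 10: (2, -5, 3)
  hex 11: (2, -6, 4)
Sorted: 12 hexes.

Answer: 2 -7 5
2 -6 4
2 -5 3
3 -8 5
3 -5 2
4 -9 5
4 -5 1
5 -9 4
5 -6 1
6 -9 3
6 -8 2
6 -7 1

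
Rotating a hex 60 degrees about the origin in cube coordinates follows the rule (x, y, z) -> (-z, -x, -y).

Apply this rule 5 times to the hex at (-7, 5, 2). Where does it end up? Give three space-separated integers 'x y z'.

Answer: -5 -2 7

Derivation:
Start: (-7, 5, 2)
Step 1: (-7, 5, 2) -> (-(2), -(-7), -(5)) = (-2, 7, -5)
Step 2: (-2, 7, -5) -> (-(-5), -(-2), -(7)) = (5, 2, -7)
Step 3: (5, 2, -7) -> (-(-7), -(5), -(2)) = (7, -5, -2)
Step 4: (7, -5, -2) -> (-(-2), -(7), -(-5)) = (2, -7, 5)
Step 5: (2, -7, 5) -> (-(5), -(2), -(-7)) = (-5, -2, 7)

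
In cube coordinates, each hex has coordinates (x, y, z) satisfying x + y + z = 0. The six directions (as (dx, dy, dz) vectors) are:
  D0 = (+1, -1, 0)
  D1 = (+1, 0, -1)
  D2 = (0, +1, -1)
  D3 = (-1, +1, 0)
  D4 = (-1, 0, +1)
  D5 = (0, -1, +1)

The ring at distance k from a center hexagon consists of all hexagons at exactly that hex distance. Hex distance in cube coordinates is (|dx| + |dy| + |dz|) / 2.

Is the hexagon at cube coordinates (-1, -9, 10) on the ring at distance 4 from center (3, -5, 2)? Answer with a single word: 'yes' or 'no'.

|px - cx| = |-1 - 3| = 4
|py - cy| = |-9 - (-5)| = 4
|pz - cz| = |10 - 2| = 8
distance = (4+4+8)/2 = 16/2 = 8
radius = 4; distance != radius -> no

Answer: no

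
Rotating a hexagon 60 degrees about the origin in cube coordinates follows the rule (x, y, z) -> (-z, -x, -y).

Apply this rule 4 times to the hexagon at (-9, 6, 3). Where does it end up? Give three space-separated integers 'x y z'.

Answer: 3 -9 6

Derivation:
Start: (-9, 6, 3)
Step 1: (-9, 6, 3) -> (-(3), -(-9), -(6)) = (-3, 9, -6)
Step 2: (-3, 9, -6) -> (-(-6), -(-3), -(9)) = (6, 3, -9)
Step 3: (6, 3, -9) -> (-(-9), -(6), -(3)) = (9, -6, -3)
Step 4: (9, -6, -3) -> (-(-3), -(9), -(-6)) = (3, -9, 6)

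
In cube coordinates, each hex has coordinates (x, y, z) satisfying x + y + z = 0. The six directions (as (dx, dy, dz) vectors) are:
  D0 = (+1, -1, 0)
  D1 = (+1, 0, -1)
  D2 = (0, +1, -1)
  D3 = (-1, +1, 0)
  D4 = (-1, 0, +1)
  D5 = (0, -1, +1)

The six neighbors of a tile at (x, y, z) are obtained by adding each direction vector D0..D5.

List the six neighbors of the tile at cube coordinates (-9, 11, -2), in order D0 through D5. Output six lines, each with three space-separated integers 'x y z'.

Center: (-9, 11, -2). Add each direction:
  D0: (-9, 11, -2) + (1, -1, 0) = (-8, 10, -2)
  D1: (-9, 11, -2) + (1, 0, -1) = (-8, 11, -3)
  D2: (-9, 11, -2) + (0, 1, -1) = (-9, 12, -3)
  D3: (-9, 11, -2) + (-1, 1, 0) = (-10, 12, -2)
  D4: (-9, 11, -2) + (-1, 0, 1) = (-10, 11, -1)
  D5: (-9, 11, -2) + (0, -1, 1) = (-9, 10, -1)

Answer: -8 10 -2
-8 11 -3
-9 12 -3
-10 12 -2
-10 11 -1
-9 10 -1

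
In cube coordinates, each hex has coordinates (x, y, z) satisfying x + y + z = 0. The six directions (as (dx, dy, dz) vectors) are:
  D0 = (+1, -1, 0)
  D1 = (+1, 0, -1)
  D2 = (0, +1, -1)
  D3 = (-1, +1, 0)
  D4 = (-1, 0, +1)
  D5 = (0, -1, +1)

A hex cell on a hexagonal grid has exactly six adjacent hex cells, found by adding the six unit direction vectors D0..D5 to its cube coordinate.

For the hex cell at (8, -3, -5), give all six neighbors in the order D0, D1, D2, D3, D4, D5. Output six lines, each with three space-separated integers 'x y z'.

Answer: 9 -4 -5
9 -3 -6
8 -2 -6
7 -2 -5
7 -3 -4
8 -4 -4

Derivation:
Center: (8, -3, -5). Add each direction:
  D0: (8, -3, -5) + (1, -1, 0) = (9, -4, -5)
  D1: (8, -3, -5) + (1, 0, -1) = (9, -3, -6)
  D2: (8, -3, -5) + (0, 1, -1) = (8, -2, -6)
  D3: (8, -3, -5) + (-1, 1, 0) = (7, -2, -5)
  D4: (8, -3, -5) + (-1, 0, 1) = (7, -3, -4)
  D5: (8, -3, -5) + (0, -1, 1) = (8, -4, -4)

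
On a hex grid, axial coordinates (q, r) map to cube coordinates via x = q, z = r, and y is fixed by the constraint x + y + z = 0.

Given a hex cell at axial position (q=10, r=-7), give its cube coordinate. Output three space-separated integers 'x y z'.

Answer: 10 -3 -7

Derivation:
x = q = 10
z = r = -7
y = -x - z = -(10) - (-7) = -3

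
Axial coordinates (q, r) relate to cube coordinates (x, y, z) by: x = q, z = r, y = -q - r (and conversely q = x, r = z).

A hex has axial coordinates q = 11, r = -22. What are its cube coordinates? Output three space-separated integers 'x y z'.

x = q = 11
z = r = -22
y = -x - z = -(11) - (-22) = 11

Answer: 11 11 -22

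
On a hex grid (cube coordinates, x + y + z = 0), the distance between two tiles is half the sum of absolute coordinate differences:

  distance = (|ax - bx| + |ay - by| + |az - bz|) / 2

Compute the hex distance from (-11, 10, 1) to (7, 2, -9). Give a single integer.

Answer: 18

Derivation:
|ax - bx| = |-11 - 7| = 18
|ay - by| = |10 - 2| = 8
|az - bz| = |1 - (-9)| = 10
distance = (18 + 8 + 10) / 2 = 36 / 2 = 18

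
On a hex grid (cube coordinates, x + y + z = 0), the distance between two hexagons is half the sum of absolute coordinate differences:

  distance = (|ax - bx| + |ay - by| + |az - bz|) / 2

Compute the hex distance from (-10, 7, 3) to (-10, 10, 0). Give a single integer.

|ax - bx| = |-10 - (-10)| = 0
|ay - by| = |7 - 10| = 3
|az - bz| = |3 - 0| = 3
distance = (0 + 3 + 3) / 2 = 6 / 2 = 3

Answer: 3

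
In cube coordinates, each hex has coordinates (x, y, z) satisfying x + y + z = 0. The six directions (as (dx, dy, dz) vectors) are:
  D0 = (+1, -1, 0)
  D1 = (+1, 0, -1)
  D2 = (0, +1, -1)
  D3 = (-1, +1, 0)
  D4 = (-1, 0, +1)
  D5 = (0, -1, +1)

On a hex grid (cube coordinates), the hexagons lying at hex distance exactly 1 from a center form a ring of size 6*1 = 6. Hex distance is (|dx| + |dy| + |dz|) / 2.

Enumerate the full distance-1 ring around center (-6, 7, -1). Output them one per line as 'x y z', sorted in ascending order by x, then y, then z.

Walk ring at distance 1 from (-6, 7, -1):
Start at center + D4*1 = (-7, 7, 0)
  hex 0: (-7, 7, 0)
  hex 1: (-6, 6, 0)
  hex 2: (-5, 6, -1)
  hex 3: (-5, 7, -2)
  hex 4: (-6, 8, -2)
  hex 5: (-7, 8, -1)
Sorted: 6 hexes.

Answer: -7 7 0
-7 8 -1
-6 6 0
-6 8 -2
-5 6 -1
-5 7 -2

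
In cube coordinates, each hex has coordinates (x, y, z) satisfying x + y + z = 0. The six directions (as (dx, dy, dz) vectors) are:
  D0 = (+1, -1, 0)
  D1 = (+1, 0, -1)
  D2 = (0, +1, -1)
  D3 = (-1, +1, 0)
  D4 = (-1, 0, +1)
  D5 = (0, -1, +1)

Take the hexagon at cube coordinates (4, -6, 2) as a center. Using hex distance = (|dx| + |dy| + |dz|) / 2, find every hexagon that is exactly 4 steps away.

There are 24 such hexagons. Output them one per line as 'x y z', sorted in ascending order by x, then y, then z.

Answer: 0 -6 6
0 -5 5
0 -4 4
0 -3 3
0 -2 2
1 -7 6
1 -2 1
2 -8 6
2 -2 0
3 -9 6
3 -2 -1
4 -10 6
4 -2 -2
5 -10 5
5 -3 -2
6 -10 4
6 -4 -2
7 -10 3
7 -5 -2
8 -10 2
8 -9 1
8 -8 0
8 -7 -1
8 -6 -2

Derivation:
Walk ring at distance 4 from (4, -6, 2):
Start at center + D4*4 = (0, -6, 6)
  hex 0: (0, -6, 6)
  hex 1: (1, -7, 6)
  hex 2: (2, -8, 6)
  hex 3: (3, -9, 6)
  hex 4: (4, -10, 6)
  hex 5: (5, -10, 5)
  hex 6: (6, -10, 4)
  hex 7: (7, -10, 3)
  hex 8: (8, -10, 2)
  hex 9: (8, -9, 1)
  hex 10: (8, -8, 0)
  hex 11: (8, -7, -1)
  hex 12: (8, -6, -2)
  hex 13: (7, -5, -2)
  hex 14: (6, -4, -2)
  hex 15: (5, -3, -2)
  hex 16: (4, -2, -2)
  hex 17: (3, -2, -1)
  hex 18: (2, -2, 0)
  hex 19: (1, -2, 1)
  hex 20: (0, -2, 2)
  hex 21: (0, -3, 3)
  hex 22: (0, -4, 4)
  hex 23: (0, -5, 5)
Sorted: 24 hexes.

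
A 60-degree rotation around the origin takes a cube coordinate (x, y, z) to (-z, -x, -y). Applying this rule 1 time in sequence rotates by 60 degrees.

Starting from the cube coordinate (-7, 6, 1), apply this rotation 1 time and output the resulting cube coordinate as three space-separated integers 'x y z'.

Start: (-7, 6, 1)
Step 1: (-7, 6, 1) -> (-(1), -(-7), -(6)) = (-1, 7, -6)

Answer: -1 7 -6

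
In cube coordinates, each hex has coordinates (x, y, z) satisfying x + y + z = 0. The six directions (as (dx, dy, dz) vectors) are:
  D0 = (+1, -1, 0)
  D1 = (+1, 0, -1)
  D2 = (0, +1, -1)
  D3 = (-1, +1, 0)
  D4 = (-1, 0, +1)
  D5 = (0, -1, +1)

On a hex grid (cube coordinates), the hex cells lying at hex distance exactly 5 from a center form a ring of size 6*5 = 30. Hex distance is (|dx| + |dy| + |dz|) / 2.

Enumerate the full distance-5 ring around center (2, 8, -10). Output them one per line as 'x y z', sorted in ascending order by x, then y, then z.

Walk ring at distance 5 from (2, 8, -10):
Start at center + D4*5 = (-3, 8, -5)
  hex 0: (-3, 8, -5)
  hex 1: (-2, 7, -5)
  hex 2: (-1, 6, -5)
  hex 3: (0, 5, -5)
  hex 4: (1, 4, -5)
  hex 5: (2, 3, -5)
  hex 6: (3, 3, -6)
  hex 7: (4, 3, -7)
  hex 8: (5, 3, -8)
  hex 9: (6, 3, -9)
  hex 10: (7, 3, -10)
  hex 11: (7, 4, -11)
  hex 12: (7, 5, -12)
  hex 13: (7, 6, -13)
  hex 14: (7, 7, -14)
  hex 15: (7, 8, -15)
  hex 16: (6, 9, -15)
  hex 17: (5, 10, -15)
  hex 18: (4, 11, -15)
  hex 19: (3, 12, -15)
  hex 20: (2, 13, -15)
  hex 21: (1, 13, -14)
  hex 22: (0, 13, -13)
  hex 23: (-1, 13, -12)
  hex 24: (-2, 13, -11)
  hex 25: (-3, 13, -10)
  hex 26: (-3, 12, -9)
  hex 27: (-3, 11, -8)
  hex 28: (-3, 10, -7)
  hex 29: (-3, 9, -6)
Sorted: 30 hexes.

Answer: -3 8 -5
-3 9 -6
-3 10 -7
-3 11 -8
-3 12 -9
-3 13 -10
-2 7 -5
-2 13 -11
-1 6 -5
-1 13 -12
0 5 -5
0 13 -13
1 4 -5
1 13 -14
2 3 -5
2 13 -15
3 3 -6
3 12 -15
4 3 -7
4 11 -15
5 3 -8
5 10 -15
6 3 -9
6 9 -15
7 3 -10
7 4 -11
7 5 -12
7 6 -13
7 7 -14
7 8 -15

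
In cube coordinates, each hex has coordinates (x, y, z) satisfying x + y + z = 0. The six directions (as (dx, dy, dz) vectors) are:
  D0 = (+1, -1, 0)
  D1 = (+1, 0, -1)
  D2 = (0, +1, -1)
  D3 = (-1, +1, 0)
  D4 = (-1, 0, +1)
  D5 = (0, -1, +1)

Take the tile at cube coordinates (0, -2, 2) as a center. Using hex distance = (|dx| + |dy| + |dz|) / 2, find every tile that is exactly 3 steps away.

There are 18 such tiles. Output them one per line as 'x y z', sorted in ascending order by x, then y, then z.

Walk ring at distance 3 from (0, -2, 2):
Start at center + D4*3 = (-3, -2, 5)
  hex 0: (-3, -2, 5)
  hex 1: (-2, -3, 5)
  hex 2: (-1, -4, 5)
  hex 3: (0, -5, 5)
  hex 4: (1, -5, 4)
  hex 5: (2, -5, 3)
  hex 6: (3, -5, 2)
  hex 7: (3, -4, 1)
  hex 8: (3, -3, 0)
  hex 9: (3, -2, -1)
  hex 10: (2, -1, -1)
  hex 11: (1, 0, -1)
  hex 12: (0, 1, -1)
  hex 13: (-1, 1, 0)
  hex 14: (-2, 1, 1)
  hex 15: (-3, 1, 2)
  hex 16: (-3, 0, 3)
  hex 17: (-3, -1, 4)
Sorted: 18 hexes.

Answer: -3 -2 5
-3 -1 4
-3 0 3
-3 1 2
-2 -3 5
-2 1 1
-1 -4 5
-1 1 0
0 -5 5
0 1 -1
1 -5 4
1 0 -1
2 -5 3
2 -1 -1
3 -5 2
3 -4 1
3 -3 0
3 -2 -1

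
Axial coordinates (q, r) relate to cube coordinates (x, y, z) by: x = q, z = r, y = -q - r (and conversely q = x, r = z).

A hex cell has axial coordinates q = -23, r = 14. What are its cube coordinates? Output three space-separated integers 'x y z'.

Answer: -23 9 14

Derivation:
x = q = -23
z = r = 14
y = -x - z = -(-23) - (14) = 9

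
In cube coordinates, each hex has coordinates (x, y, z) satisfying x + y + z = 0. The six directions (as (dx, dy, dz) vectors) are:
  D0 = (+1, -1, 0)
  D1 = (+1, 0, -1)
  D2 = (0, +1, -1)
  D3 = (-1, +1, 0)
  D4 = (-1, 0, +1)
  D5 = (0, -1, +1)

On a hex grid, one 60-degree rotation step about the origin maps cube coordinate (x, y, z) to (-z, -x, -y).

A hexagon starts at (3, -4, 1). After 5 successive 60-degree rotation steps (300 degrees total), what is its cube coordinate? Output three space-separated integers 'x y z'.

Start: (3, -4, 1)
Step 1: (3, -4, 1) -> (-(1), -(3), -(-4)) = (-1, -3, 4)
Step 2: (-1, -3, 4) -> (-(4), -(-1), -(-3)) = (-4, 1, 3)
Step 3: (-4, 1, 3) -> (-(3), -(-4), -(1)) = (-3, 4, -1)
Step 4: (-3, 4, -1) -> (-(-1), -(-3), -(4)) = (1, 3, -4)
Step 5: (1, 3, -4) -> (-(-4), -(1), -(3)) = (4, -1, -3)

Answer: 4 -1 -3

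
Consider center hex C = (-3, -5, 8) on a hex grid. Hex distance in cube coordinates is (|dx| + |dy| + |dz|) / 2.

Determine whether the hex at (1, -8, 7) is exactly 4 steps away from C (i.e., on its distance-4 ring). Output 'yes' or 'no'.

Answer: yes

Derivation:
|px - cx| = |1 - (-3)| = 4
|py - cy| = |-8 - (-5)| = 3
|pz - cz| = |7 - 8| = 1
distance = (4+3+1)/2 = 8/2 = 4
radius = 4; distance == radius -> yes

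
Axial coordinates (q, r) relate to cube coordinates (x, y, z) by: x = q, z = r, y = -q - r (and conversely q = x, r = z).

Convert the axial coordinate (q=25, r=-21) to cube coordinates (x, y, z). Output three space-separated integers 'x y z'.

Answer: 25 -4 -21

Derivation:
x = q = 25
z = r = -21
y = -x - z = -(25) - (-21) = -4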